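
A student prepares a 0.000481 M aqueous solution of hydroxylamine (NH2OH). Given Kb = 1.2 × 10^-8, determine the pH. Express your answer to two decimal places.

NH2OH + H2O ⇌ NH3OH+ + OH-
Kb = x²/(0.000481 − x) = 1.2 × 10^-8
Assume x ≪ 0.000481: x ≈ √(1.2 × 10^-8 × 0.000481) = 2.40 × 10^-6 M
pOH = 5.62, so pH = 14.00 − pOH = 8.38

pH = 8.38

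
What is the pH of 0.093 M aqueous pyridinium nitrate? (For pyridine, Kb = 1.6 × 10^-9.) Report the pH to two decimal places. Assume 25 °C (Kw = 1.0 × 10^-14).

C5H5NH+ is the conjugate acid of the weak base C5H5N.
Ka = Kw/Kb = 1.0×10^-14 / 1.6 × 10^-9 = 6.25 × 10^-6
Ka = [H+]²/(0.093 − [H+]) = 6.25 × 10^-6
Since Ka ≪ C₀, [H+] ≈ √(Ka·C₀) = 7.62 × 10^-4 M.
pH = −log(7.62 × 10^-4) = 3.12

pH = 3.12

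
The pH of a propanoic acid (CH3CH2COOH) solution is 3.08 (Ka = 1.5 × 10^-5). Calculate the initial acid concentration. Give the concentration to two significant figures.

C₀ = 4.7 × 10^-2 M

[H+] = 10^(-3.08) = 8.32 × 10^-4 M = x
Ka = x²/(C₀ − x) ⇒ C₀ = x + x²/Ka
C₀ = 8.32 × 10^-4 + (8.32 × 10^-4)²/(1.5 × 10^-5) = 4.70 × 10^-2 M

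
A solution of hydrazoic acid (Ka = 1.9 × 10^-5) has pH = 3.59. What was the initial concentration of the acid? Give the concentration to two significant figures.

[H+] = 10^(-3.59) = 2.57 × 10^-4 M = x
Ka = x²/(C₀ − x) ⇒ C₀ = x + x²/Ka
C₀ = 2.57 × 10^-4 + (2.57 × 10^-4)²/(1.9 × 10^-5) = 3.73 × 10^-3 M

C₀ = 3.7 × 10^-3 M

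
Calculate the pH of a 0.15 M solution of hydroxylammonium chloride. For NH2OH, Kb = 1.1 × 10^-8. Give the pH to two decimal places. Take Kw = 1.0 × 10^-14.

pH = 3.43

NH3OH+ is the conjugate acid of the weak base NH2OH.
Ka = Kw/Kb = 1.0×10^-14 / 1.1 × 10^-8 = 9.09 × 10^-7
From the ICE table, Ka = [H+]²/(0.15 − [H+]) = 9.09 × 10^-7.
Assume [H+] ≪ 0.15: [H+] ≈ √(9.09 × 10^-7 × 0.15) = 3.69 × 10^-4 M
Check: 0.25% ionized — well under 5%, approximation valid.
pH = −log(3.69 × 10^-4) = 3.43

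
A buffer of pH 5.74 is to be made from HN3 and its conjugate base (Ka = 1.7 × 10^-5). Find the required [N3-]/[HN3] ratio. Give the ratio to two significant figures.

ratio = 9.3

pKa = -log(1.7 × 10^-5) = 4.770
pH = pKa + log(r) ⇒ log(r) = 5.74 − 4.770 = +0.970
r = [N3-]/[HN3] = 10^(+0.970) = 9.33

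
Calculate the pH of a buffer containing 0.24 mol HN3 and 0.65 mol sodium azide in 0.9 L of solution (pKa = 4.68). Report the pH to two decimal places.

pH = 5.11

Henderson–Hasselbalch: pH = pKa + log([N3-]/[HN3]) = 4.68 + log(0.65/0.24)
pH = 4.68 + (+0.433) = 5.11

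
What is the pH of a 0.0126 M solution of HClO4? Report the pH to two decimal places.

HClO4 is a strong acid and dissociates completely, so [H+] = 0.0126 M.
pH = -log(0.0126) = 1.90

pH = 1.90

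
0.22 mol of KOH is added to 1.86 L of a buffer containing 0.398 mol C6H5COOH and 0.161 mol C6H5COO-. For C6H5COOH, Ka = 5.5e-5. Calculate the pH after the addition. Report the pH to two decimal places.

pH = 4.59

OH- converts C6H5COOH to C6H5COO-: C6H5COOH → 0.178 mol, C6H5COO- → 0.381 mol.
pKa = −log(5.5 × 10^-5) = 4.260
pH = pKa + log([A⁻]/[HA]) = 4.260 + log(0.381/0.178) = 4.260 +0.331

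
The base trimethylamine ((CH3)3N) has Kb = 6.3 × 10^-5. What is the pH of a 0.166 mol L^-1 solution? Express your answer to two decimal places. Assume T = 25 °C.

(CH3)3N + H2O ⇌ (CH3)3NH+ + OH-
Kb = [OH-]²/(0.166 − [OH-]) = 6.3 × 10^-5
Since Kb ≪ C₀, [OH-] ≈ √(Kb·C₀) = 3.23 × 10^-3 M.
Check: 1.9% ionized — well under 5%, approximation valid.
pOH = −log(3.23 × 10^-3) = 2.49; pH = 14.00 − 2.49 = 11.51

pH = 11.51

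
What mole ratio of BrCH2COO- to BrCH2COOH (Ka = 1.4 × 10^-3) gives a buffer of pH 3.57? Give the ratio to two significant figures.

ratio = 5.2

pKa = -log(1.4 × 10^-3) = 2.854
pH = pKa + log(r) ⇒ log(r) = 3.57 − 2.854 = +0.716
r = [BrCH2COO-]/[BrCH2COOH] = 10^(+0.716) = 5.2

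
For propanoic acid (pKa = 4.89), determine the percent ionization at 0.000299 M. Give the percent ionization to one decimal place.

18.7%

CH3CH2COOH ⇌ CH3CH2COO- + H+; let x = [H+] at equilibrium.
Ka = 10^(−4.89) = 1.29 × 10^-5
Solve x² + 1.29e-05x − 3.86e-09 = 0 → x = 5.60 × 10^-5 M
% ionization = x/C₀ × 100% = 5.60 × 10^-5/0.000299 × 100% = 18.7%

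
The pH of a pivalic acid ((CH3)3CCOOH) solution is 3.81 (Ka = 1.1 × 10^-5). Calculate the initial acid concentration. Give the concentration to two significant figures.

C₀ = 2.3 × 10^-3 M

[H+] = 10^(-3.81) = 1.55 × 10^-4 M = x
Ka = x²/(C₀ − x) ⇒ C₀ = x + x²/Ka
C₀ = 1.55 × 10^-4 + (1.55 × 10^-4)²/(1.1 × 10^-5) = 2.34 × 10^-3 M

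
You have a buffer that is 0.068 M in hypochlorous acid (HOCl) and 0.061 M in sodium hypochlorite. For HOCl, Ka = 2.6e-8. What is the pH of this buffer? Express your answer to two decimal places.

pH = 7.54

pKa = −log(2.6 × 10^-8) = 7.585
pH = pKa + log([A⁻]/[HA]) = 7.585 + log(0.061/0.068)
pH = 7.585 + (-0.047) = 7.54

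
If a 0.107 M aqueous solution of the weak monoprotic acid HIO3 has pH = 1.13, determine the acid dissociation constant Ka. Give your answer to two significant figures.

[H+] = 10^(-1.13) = 7.41 × 10^-2 M
At equilibrium [HA] = 0.107 − 7.41 × 10^-2 = 3.29 × 10^-2 M
Ka = [H+][A-]/[HA] = (7.41 × 10^-2)² / 3.29 × 10^-2 = 1.7 × 10^-1

Ka = 1.7 × 10^-1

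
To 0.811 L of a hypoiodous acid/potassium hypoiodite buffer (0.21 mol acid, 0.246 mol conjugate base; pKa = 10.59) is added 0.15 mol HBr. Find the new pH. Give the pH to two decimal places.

Added H+ converts OI- to HOI: HOI → 0.36 mol, OI- → 0.096 mol.
pH = pKa + log(n_OI-/n_HOI) = 10.59 + log(0.096/0.36) = 10.59 + (-0.574)

pH = 10.02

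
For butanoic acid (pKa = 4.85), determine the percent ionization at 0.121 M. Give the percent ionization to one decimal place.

CH3(CH2)2COOH ⇌ CH3(CH2)2COO- + H+; let x = [H+] at equilibrium.
Ka = 10^(−4.85) = 1.41 × 10^-5
x ≈ √(Ka·C₀) = √(1.41 × 10^-5 × 0.121) = 1.31 × 10^-3 M
Fraction ionized = 1.31 × 10^-3 / 0.121 = 0.0108 → 1.1%

1.1%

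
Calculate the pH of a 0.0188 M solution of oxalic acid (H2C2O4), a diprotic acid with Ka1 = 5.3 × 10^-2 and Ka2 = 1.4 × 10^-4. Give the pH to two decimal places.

Since Ka1 ≫ Ka2, the first ionization dominates [H+].
Ka1 = x²/(0.0188 − x) = 5.3 × 10^-2
Solving the quadratic: x = (−Ka1 + √(Ka1² + 4·Ka1·C₀))/2 = 1.47 × 10^-2 M
pH = −log(1.47 × 10^-2) = 1.83

pH = 1.83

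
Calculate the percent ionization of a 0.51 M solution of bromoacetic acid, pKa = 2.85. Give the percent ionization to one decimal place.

BrCH2COOH ⇌ BrCH2COO- + H+; let x = [H+] at equilibrium.
Ka = 10^(−2.85) = 1.41 × 10^-3
Solve x² + 0.00141x − 0.000719 = 0 → x = 2.61 × 10^-2 M
% ionization = x/C₀ × 100% = 2.61 × 10^-2/0.51 × 100% = 5.1%

5.1%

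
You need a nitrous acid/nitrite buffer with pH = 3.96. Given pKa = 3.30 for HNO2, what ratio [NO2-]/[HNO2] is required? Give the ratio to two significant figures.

pH = pKa + log(r) ⇒ log(r) = 3.96 − 3.30 = +0.66
r = [NO2-]/[HNO2] = 10^(+0.66) = 4.57

ratio = 4.6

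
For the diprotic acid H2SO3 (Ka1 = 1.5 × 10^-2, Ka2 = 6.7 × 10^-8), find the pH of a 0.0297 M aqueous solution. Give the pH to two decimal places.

pH = 1.83

Since Ka1 ≫ Ka2, the first ionization dominates [H+].
Ka1 = x²/(0.0297 − x) = 1.5 × 10^-2
Solving the quadratic: x = (−Ka1 + √(Ka1² + 4·Ka1·C₀))/2 = 1.49 × 10^-2 M
pH = −log(1.49 × 10^-2) = 1.83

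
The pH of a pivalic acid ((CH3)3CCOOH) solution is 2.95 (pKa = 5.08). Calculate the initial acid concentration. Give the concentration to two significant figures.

C₀ = 1.5 × 10^-1 M

[H+] = 10^(-2.95) = 1.12 × 10^-3 M = x
Ka = 10^(−5.08) = 8.32 × 10^-6
Ka = x²/(C₀ − x) ⇒ C₀ = x + x²/Ka
C₀ = 1.12 × 10^-3 + (1.12 × 10^-3)²/(8.32 × 10^-6) = 1.52 × 10^-1 M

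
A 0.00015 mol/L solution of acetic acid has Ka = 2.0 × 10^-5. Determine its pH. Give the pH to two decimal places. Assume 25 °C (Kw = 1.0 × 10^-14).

pH = 4.34

CH3COOH ⇌ CH3COO- + H+
Ka = x²/(0.00015 − x) = 2.0 × 10^-5
x is not negligible relative to C₀; solve x² + 2e-05·x − 3e-09 = 0.
x = [−2e-05 + √(2e-05² + 1.2e-08)]/2 = 4.57 × 10^-5 M
pH = −log[H+] = −log(4.57 × 10^-5) = 4.34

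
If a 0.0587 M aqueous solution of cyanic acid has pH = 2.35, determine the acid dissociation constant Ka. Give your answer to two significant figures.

[H+] = 10^(-2.35) = 4.47 × 10^-3 M
At equilibrium [HA] = 0.0587 − 4.47 × 10^-3 = 5.42 × 10^-2 M
Ka = [H+][A-]/[HA] = (4.47 × 10^-3)² / 5.42 × 10^-2 = 3.7 × 10^-4

Ka = 3.7 × 10^-4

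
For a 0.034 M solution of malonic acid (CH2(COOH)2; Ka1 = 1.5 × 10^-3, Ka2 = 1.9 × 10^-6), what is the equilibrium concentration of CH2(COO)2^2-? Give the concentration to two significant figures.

1.9 × 10^-6 M

First ionization gives [H+] ≈ [CH2(COOH)COO-] = 6.43 × 10^-3 M.
Second step: Ka2 = [H+][CH2(COO)2^2-]/[CH2(COOH)COO-] ≈ [CH2(COO)2^2-] (since [H+] ≈ [CH2(COOH)COO-]).
So [CH2(COO)2^2-] ≈ Ka2.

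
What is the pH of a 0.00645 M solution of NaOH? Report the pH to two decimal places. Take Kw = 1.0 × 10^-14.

NaOH is a strong base; [OH-] = 0.00645 M.
pOH = -log(0.00645) = 2.19
pH = 14.00 - 2.19 = 11.81

pH = 11.81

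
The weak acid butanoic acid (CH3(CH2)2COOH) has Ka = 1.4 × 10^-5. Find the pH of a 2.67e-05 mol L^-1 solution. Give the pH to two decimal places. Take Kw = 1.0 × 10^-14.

CH3(CH2)2COOH ⇌ CH3(CH2)2COO- + H+
From the ICE table, Ka = x²/(2.67e-05 − x) = 1.4 × 10^-5.
The 5% rule fails; solving x² + Ka·x − Ka·C₀ = 0 exactly:
x = (−Ka + √(Ka² + 4·Ka·C₀))/2 = 1.36 × 10^-5 M
pH = −log[H+] = −log(1.36 × 10^-5) = 4.87

pH = 4.87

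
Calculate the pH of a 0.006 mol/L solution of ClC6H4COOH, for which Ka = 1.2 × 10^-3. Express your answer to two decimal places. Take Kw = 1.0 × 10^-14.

ClC6H4COOH ⇌ ClC6H4COO- + H+
Let x = [H+] at equilibrium. Ka = x²/(0.006 − x).
Here C₀/Ka ≈ 5, so the small-x approximation fails. Use the quadratic:
x = (−Ka + √(Ka² + 4·Ka·C₀))/2 = 2.15 × 10^-3 M
pH = −log[H+] = −log(2.15 × 10^-3) = 2.67

pH = 2.67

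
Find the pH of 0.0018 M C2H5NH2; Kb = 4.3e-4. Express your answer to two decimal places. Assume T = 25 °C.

C2H5NH2 + H2O ⇌ C2H5NH3+ + OH-
Let x = [OH-] at equilibrium. Kb = x²/(0.0018 − x).
Here C₀/Kb ≈ 4.19, so the small-x approximation fails. Use the quadratic:
x = [−0.00043 + √(0.00043² + 3.1e-06)]/2 = 6.91 × 10^-4 M
pOH = −log(6.91 × 10^-4) = 3.16; pH = 14.00 − 3.16 = 10.84

pH = 10.84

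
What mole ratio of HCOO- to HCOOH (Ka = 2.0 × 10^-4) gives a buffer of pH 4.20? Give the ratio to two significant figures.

ratio = 3.2

pKa = -log(2.0 × 10^-4) = 3.699
pH = pKa + log(r) ⇒ log(r) = 4.20 − 3.699 = +0.501
r = [HCOO-]/[HCOOH] = 10^(+0.501) = 3.17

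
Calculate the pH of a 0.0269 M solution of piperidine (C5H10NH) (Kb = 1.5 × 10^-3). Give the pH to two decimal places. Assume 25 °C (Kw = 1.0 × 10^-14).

C5H10NH + H2O ⇌ C5H10NH2+ + OH-
Kb = x²/(0.0269 − x) = 1.5 × 10^-3
Here C₀/Kb ≈ 17.9, so the small-x approximation fails. Use the quadratic:
x = (−Kb + √(Kb² + 4·Kb·C₀))/2 = 5.65 × 10^-3 M
pOH = −log(5.65 × 10^-3) = 2.25; pH = 14.00 − 2.25 = 11.75

pH = 11.75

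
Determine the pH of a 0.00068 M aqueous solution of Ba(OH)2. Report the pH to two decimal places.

Ba(OH)2 is a strong base (each formula unit releases 2 OH-); [OH-] = 0.00136 M.
pOH = -log(0.00136) = 2.87
pH = 14.00 - 2.87 = 11.13

pH = 11.13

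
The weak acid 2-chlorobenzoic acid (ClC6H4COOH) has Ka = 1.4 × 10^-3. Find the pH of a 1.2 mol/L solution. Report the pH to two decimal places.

pH = 1.39

ClC6H4COOH ⇌ ClC6H4COO- + H+
From the ICE table, Ka = [H+]²/(1.2 − [H+]) = 1.4 × 10^-3.
Assume [H+] ≪ 1.2: [H+] ≈ √(1.4 × 10^-3 × 1.2) = 4.10 × 10^-2 M
([H+]/C₀ = 3.4% < 5%, so the approximation holds.)
pH = −log(4.10 × 10^-2) = 1.39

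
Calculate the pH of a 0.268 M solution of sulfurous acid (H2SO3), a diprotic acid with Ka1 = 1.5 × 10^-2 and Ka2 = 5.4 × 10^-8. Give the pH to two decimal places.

pH = 1.25

Ka1 ≫ Ka2, so treat the first dissociation as the only significant source of H+.
Ka1 = x²/(0.268 − x) = 1.5 × 10^-2
Solving the quadratic: x = (−Ka1 + √(Ka1² + 4·Ka1·C₀))/2 = 5.63 × 10^-2 M
pH = −log(5.63 × 10^-2) = 1.25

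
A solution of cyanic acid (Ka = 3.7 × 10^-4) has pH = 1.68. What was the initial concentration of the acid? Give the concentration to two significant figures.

[H+] = 10^(-1.68) = 2.09 × 10^-2 M = x
Ka = x²/(C₀ − x) ⇒ C₀ = x + x²/Ka
C₀ = 2.09 × 10^-2 + (2.09 × 10^-2)²/(3.7 × 10^-4) = 1.20 M

C₀ = 1.2 M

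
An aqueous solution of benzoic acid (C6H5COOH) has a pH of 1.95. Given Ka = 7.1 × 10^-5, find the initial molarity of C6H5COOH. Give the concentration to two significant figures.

[H+] = 10^(-1.95) = 1.12 × 10^-2 M = x
Ka = x²/(C₀ − x) ⇒ C₀ = x + x²/Ka
C₀ = 1.12 × 10^-2 + (1.12 × 10^-2)²/(7.1 × 10^-5) = 1.78 M

C₀ = 1.8 M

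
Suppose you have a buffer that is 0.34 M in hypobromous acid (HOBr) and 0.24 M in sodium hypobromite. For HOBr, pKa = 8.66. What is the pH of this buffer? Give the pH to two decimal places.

pH = 8.51

pH = pKa + log([A⁻]/[HA]) = 8.66 + log(0.24/0.34)
pH = 8.66 + (-0.151) = 8.51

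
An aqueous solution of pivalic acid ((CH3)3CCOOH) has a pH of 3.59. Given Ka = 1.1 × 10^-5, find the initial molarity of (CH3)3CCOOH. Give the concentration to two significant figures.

C₀ = 6.3 × 10^-3 M

[H+] = 10^(-3.59) = 2.57 × 10^-4 M = x
Ka = x²/(C₀ − x) ⇒ C₀ = x + x²/Ka
C₀ = 2.57 × 10^-4 + (2.57 × 10^-4)²/(1.1 × 10^-5) = 6.26 × 10^-3 M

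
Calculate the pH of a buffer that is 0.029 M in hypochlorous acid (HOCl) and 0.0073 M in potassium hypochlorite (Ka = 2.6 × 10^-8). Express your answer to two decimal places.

pKa = −log(2.6 × 10^-8) = 7.585
Using pH = pKa + log([base]/[acid]) with [base]/[acid] = 0.0073/0.029:
pH = 7.585 + (-0.599) = 6.99

pH = 6.99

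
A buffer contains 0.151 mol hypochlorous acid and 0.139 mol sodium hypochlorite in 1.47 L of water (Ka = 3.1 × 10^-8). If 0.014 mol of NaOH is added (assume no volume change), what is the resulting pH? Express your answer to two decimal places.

After neutralization: n(HOCl) = 0.137 mol, n(OCl-) = 0.153 mol.
pKa = −log(3.1 × 10^-8) = 7.509
Henderson–Hasselbalch with mole ratio 0.153/0.137: pH = 7.509 + (+0.048)

pH = 7.56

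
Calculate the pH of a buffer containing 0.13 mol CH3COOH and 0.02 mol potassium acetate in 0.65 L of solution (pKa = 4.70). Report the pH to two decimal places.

pH = 3.89

Henderson–Hasselbalch: pH = pKa + log([CH3COO-]/[CH3COOH]) = 4.70 + log(0.02/0.13)
pH = 4.70 + (-0.813) = 3.89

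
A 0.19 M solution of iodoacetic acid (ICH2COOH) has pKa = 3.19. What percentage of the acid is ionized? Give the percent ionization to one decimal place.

ICH2COOH ⇌ ICH2COO- + H+; let x = [H+] at equilibrium.
Ka = 10^(−3.19) = 6.46 × 10^-4
Solve x² + 0.000646x − 0.000123 = 0 → x = 1.08 × 10^-2 M
% ionization = x/C₀ × 100% = 1.08 × 10^-2/0.19 × 100% = 5.7%

5.7%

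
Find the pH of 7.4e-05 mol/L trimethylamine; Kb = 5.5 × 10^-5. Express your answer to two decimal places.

pH = 9.62

(CH3)3N + H2O ⇌ (CH3)3NH+ + OH-
From the ICE table, Kb = x²/(7.4e-05 − x) = 5.5 × 10^-5.
x is not negligible relative to C₀; solve x² + 5.5e-05·x − 4.07e-09 = 0.
x = (−Kb + √(Kb² + 4·Kb·C₀))/2 = 4.20 × 10^-5 M
pOH = 4.38, so pH = 14.00 − pOH = 9.62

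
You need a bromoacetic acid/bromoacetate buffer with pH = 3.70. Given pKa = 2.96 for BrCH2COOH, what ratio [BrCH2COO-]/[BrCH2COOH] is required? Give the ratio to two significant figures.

ratio = 5.5

pH = pKa + log(r) ⇒ log(r) = 3.70 − 2.96 = +0.74
r = [BrCH2COO-]/[BrCH2COOH] = 10^(+0.74) = 5.5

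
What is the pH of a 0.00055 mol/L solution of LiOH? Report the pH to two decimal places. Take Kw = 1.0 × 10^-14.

LiOH is a strong base; [OH-] = 0.00055 M.
pOH = -log(0.00055) = 3.26
pH = 14.00 - 3.26 = 10.74

pH = 10.74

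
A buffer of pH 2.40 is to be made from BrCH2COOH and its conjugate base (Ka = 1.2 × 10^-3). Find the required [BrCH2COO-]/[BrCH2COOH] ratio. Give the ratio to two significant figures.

ratio = 0.30

pKa = -log(1.2 × 10^-3) = 2.921
pH = pKa + log(r) ⇒ log(r) = 2.40 − 2.921 = -0.521
r = [BrCH2COO-]/[BrCH2COOH] = 10^(-0.521) = 0.301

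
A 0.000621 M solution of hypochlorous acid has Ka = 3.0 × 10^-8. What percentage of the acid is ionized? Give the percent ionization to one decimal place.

0.7%

HOCl ⇌ OCl- + H+; let x = [H+] at equilibrium.
x ≈ √(Ka·C₀) = √(3.0 × 10^-8 × 0.000621) = 4.32 × 10^-6 M
Fraction ionized = 4.32 × 10^-6 / 0.000621 = 0.0070 → 0.7%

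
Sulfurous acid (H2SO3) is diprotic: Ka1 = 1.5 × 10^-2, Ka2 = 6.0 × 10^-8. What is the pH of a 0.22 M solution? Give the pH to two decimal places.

pH = 1.30

Ka1 ≫ Ka2, so treat the first dissociation as the only significant source of H+.
Ka1 = x²/(0.22 − x) = 1.5 × 10^-2
Solving the quadratic: x = (−Ka1 + √(Ka1² + 4·Ka1·C₀))/2 = 5.04 × 10^-2 M
pH = −log(5.04 × 10^-2) = 1.30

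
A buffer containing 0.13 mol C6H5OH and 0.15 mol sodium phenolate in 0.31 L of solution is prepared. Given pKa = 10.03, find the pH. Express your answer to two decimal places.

Henderson–Hasselbalch: pH = pKa + log([C6H5O-]/[C6H5OH]) = 10.03 + log(0.15/0.13)
pH = 10.03 + (+0.062) = 10.09

pH = 10.09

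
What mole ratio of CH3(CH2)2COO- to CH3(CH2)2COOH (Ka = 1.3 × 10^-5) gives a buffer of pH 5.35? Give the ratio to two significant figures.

ratio = 2.9

pKa = -log(1.3 × 10^-5) = 4.886
pH = pKa + log(r) ⇒ log(r) = 5.35 − 4.886 = +0.464
r = [CH3(CH2)2COO-]/[CH3(CH2)2COOH] = 10^(+0.464) = 2.91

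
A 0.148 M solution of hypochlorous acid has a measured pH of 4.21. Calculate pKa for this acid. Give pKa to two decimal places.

[H+] = 10^(-4.21) = 6.17 × 10^-5 M
At equilibrium [HA] = 0.148 − 6.17 × 10^-5 = 1.48 × 10^-1 M
Ka = [H+][A-]/[HA] = (6.17 × 10^-5)² / 1.48 × 10^-1 = 2.57 × 10^-8
pKa = -log(2.57 × 10^-8) = 7.59

pKa = 7.59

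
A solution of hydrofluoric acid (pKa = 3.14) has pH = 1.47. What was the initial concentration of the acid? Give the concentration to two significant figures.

C₀ = 1.6 M

[H+] = 10^(-1.47) = 3.39 × 10^-2 M = x
Ka = 10^(−3.14) = 7.24 × 10^-4
Ka = x²/(C₀ − x) ⇒ C₀ = x + x²/Ka
C₀ = 3.39 × 10^-2 + (3.39 × 10^-2)²/(7.24 × 10^-4) = 1.62 M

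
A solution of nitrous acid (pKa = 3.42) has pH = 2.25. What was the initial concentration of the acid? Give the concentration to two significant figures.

C₀ = 8.9 × 10^-2 M

[H+] = 10^(-2.25) = 5.62 × 10^-3 M = x
Ka = 10^(−3.42) = 3.80 × 10^-4
Ka = x²/(C₀ − x) ⇒ C₀ = x + x²/Ka
C₀ = 5.62 × 10^-3 + (5.62 × 10^-3)²/(3.80 × 10^-4) = 8.87 × 10^-2 M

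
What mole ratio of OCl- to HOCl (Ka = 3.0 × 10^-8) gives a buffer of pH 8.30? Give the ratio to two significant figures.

ratio = 6.0

pKa = -log(3.0 × 10^-8) = 7.523
pH = pKa + log(r) ⇒ log(r) = 8.30 − 7.523 = +0.777
r = [OCl-]/[HOCl] = 10^(+0.777) = 5.98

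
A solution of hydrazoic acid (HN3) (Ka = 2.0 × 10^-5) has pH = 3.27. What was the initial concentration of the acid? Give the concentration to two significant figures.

C₀ = 1.5 × 10^-2 M

[H+] = 10^(-3.27) = 5.37 × 10^-4 M = x
Ka = x²/(C₀ − x) ⇒ C₀ = x + x²/Ka
C₀ = 5.37 × 10^-4 + (5.37 × 10^-4)²/(2.0 × 10^-5) = 1.50 × 10^-2 M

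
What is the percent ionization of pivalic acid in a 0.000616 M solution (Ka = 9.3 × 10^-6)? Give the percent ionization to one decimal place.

(CH3)3CCOOH ⇌ (CH3)3CCOO- + H+; let x = [H+] at equilibrium.
Ka = x²/(C₀ − x); solving the quadratic gives x = 7.12 × 10^-5 M.
% ionization = x/C₀ × 100% = 7.12 × 10^-5/0.000616 × 100% = 11.6%

11.6%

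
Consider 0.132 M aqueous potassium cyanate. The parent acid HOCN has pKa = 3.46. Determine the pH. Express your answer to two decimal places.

OCN- is the conjugate base of the weak acid HOCN.
Ka = 10^(−3.46) = 3.47 × 10^-4
Kb = Kw/Ka = 1.0×10^-14 / 3.47 × 10^-4 = 2.88 × 10^-11
Let x = [OH-] at equilibrium. Kb = x²/(0.132 − x).
Assume x ≪ 0.132: x ≈ √(2.88 × 10^-11 × 0.132) = 1.95 × 10^-6 M
Check: 0.0015% ionized — well under 5%, approximation valid.
pOH = 5.71, so pH = 14.00 − pOH = 8.29

pH = 8.29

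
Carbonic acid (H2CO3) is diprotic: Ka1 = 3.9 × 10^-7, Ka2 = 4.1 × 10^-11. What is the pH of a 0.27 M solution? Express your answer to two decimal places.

pH = 3.49

Since Ka1 ≫ Ka2, the first ionization dominates [H+].
Ka1 = x²/(0.27 − x) = 3.9 × 10^-7
x ≈ √(3.9 × 10^-7 × 0.27) = 3.24 × 10^-4 M
pH = −log(3.24 × 10^-4) = 3.49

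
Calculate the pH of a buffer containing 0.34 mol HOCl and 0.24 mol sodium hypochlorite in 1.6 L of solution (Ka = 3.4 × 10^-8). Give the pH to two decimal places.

pH = 7.32

pKa = −log(3.4 × 10^-8) = 7.469
Using pH = pKa + log([base]/[acid]) with [base]/[acid] = 0.24/0.34:
pH = 7.469 + (-0.151) = 7.32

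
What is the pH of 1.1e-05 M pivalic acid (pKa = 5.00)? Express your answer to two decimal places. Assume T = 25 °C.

pH = 5.18

(CH3)3CCOOH ⇌ (CH3)3CCOO- + H+
Ka = 10^(−5.00) = 1.00 × 10^-5
Let x = [H+] at equilibrium. Ka = x²/(1.1e-05 − x).
The 5% rule fails; solving x² + Ka·x − Ka·C₀ = 0 exactly:
x = [−1e-05 + √(1e-05² + 4.4e-10)]/2 = 6.62 × 10^-6 M
pH = −log[H+] = −log(6.62 × 10^-6) = 5.18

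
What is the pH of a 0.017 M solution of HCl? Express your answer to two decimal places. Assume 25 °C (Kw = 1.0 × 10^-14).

HCl is a strong acid and dissociates completely, so [H+] = 0.017 M.
pH = -log(0.017) = 1.77

pH = 1.77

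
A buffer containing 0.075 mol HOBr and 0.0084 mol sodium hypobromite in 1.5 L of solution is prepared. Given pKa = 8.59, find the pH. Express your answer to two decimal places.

Henderson–Hasselbalch: pH = pKa + log([OBr-]/[HOBr]) = 8.59 + log(0.0084/0.075)
pH = 8.59 + (-0.951) = 7.64

pH = 7.64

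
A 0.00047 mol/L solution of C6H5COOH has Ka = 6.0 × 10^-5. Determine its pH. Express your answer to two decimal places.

C6H5COOH ⇌ C6H5COO- + H+
From the ICE table, Ka = [H+]²/(0.00047 − [H+]) = 6.0 × 10^-5.
[H+] is not negligible relative to C₀; solve [H+]² + 6e-05·[H+] − 2.82e-08 = 0.
[H+] = (−Ka + √(Ka² + 4·Ka·C₀))/2 = 1.41 × 10^-4 M
pH = −log(1.41 × 10^-4) = 3.85

pH = 3.85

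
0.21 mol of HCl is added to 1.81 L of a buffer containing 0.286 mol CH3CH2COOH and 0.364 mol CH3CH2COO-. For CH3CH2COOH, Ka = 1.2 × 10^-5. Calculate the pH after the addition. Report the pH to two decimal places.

After neutralization: n(CH3CH2COOH) = 0.496 mol, n(CH3CH2COO-) = 0.154 mol.
pKa = −log(1.2 × 10^-5) = 4.921
pH = pKa + log(n_CH3CH2COO-/n_CH3CH2COOH) = 4.921 + log(0.154/0.496) = 4.921 + (-0.508)

pH = 4.41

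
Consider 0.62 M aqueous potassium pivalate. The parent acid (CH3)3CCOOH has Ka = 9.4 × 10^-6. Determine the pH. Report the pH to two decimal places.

pH = 9.41

(CH3)3CCOO- is the conjugate base of the weak acid (CH3)3CCOOH.
Kb = Kw/Ka = 1.0×10^-14 / 9.4 × 10^-6 = 1.06 × 10^-9
Kb = x²/(0.62 − x) = 1.06 × 10^-9
Assume x ≪ 0.62: x ≈ √(1.06 × 10^-9 × 0.62) = 2.56 × 10^-5 M
pOH = −log(2.56 × 10^-5) = 4.59; pH = 14.00 − 4.59 = 9.41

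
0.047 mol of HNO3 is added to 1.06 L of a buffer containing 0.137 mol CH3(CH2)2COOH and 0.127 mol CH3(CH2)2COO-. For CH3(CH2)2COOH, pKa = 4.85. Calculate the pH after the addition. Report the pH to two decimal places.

After neutralization: n(CH3(CH2)2COOH) = 0.184 mol, n(CH3(CH2)2COO-) = 0.08 mol.
pH = pKa + log([A⁻]/[HA]) = 4.85 + log(0.08/0.184) = 4.85 -0.362

pH = 4.49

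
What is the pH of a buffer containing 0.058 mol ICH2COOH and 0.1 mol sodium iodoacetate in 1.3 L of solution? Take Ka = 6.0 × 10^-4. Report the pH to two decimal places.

pH = 3.46

pKa = −log(6.0 × 10^-4) = 3.222
Henderson–Hasselbalch: pH = pKa + log([ICH2COO-]/[ICH2COOH]) = 3.222 + log(0.1/0.058)
pH = 3.222 + (+0.237) = 3.46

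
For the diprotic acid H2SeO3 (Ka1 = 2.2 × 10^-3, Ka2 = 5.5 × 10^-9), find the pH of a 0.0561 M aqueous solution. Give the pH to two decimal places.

pH = 2.00

Ka1 ≫ Ka2, so treat the first dissociation as the only significant source of H+.
Ka1 = x²/(0.0561 − x) = 2.2 × 10^-3
Solving the quadratic: x = (−Ka1 + √(Ka1² + 4·Ka1·C₀))/2 = 1.01 × 10^-2 M
pH = −log(1.01 × 10^-2) = 2.00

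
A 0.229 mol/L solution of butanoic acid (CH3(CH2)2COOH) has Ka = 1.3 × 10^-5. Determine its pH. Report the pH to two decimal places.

pH = 2.76

CH3(CH2)2COOH ⇌ CH3(CH2)2COO- + H+
Ka = [H+]²/(0.229 − [H+]) = 1.3 × 10^-5
Neglecting [H+] in the denominator: [H+] = √(1.3 × 10^-5 × 0.229) = 1.73 × 10^-3 M
Check: 0.75% ionized — well under 5%, approximation valid.
pH = −log(1.73 × 10^-3) = 2.76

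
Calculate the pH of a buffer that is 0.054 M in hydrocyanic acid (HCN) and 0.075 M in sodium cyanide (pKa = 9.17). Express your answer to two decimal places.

pH = 9.31

Henderson–Hasselbalch: pH = pKa + log([CN-]/[HCN]) = 9.17 + log(0.075/0.054)
pH = 9.17 + (+0.143) = 9.31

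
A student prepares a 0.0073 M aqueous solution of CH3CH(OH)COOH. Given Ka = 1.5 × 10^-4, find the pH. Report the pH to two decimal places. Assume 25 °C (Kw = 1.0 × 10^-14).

pH = 3.01

CH3CH(OH)COOH ⇌ CH3CH(OH)COO- + H+
Ka = [H+]²/(0.0073 − [H+]) = 1.5 × 10^-4
Here C₀/Ka ≈ 48.7, so the small-[H+] approximation fails. Use the quadratic:
[H+] = (−Ka + √(Ka² + 4·Ka·C₀))/2 = 9.74 × 10^-4 M
pH = −log[H+] = −log(9.74 × 10^-4) = 3.01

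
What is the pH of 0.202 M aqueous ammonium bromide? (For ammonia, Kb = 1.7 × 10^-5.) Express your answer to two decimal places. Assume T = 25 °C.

pH = 4.96

NH4+ is the conjugate acid of the weak base NH3.
Ka = Kw/Kb = 1.0×10^-14 / 1.7 × 10^-5 = 5.88 × 10^-10
Let x = [H+] at equilibrium. Ka = x²/(0.202 − x).
Assume x ≪ 0.202: x ≈ √(5.88 × 10^-10 × 0.202) = 1.09 × 10^-5 M
Check: 0.0054% ionized — well under 5%, approximation valid.
pH = −log(1.09 × 10^-5) = 4.96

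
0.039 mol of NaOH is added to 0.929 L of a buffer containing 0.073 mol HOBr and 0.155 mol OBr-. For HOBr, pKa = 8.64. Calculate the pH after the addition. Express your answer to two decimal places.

pH = 9.40

After neutralization: n(HOBr) = 0.034 mol, n(OBr-) = 0.194 mol.
Henderson–Hasselbalch with mole ratio 0.194/0.034: pH = 8.64 + (+0.756)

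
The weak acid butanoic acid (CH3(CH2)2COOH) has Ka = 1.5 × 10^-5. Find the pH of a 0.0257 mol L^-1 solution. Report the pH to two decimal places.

CH3(CH2)2COOH ⇌ CH3(CH2)2COO- + H+
Let x = [H+] at equilibrium. Ka = x²/(0.0257 − x).
Since Ka ≪ C₀, x ≈ √(Ka·C₀) = 6.21 × 10^-4 M.
(x/C₀ = 2.4% < 5%, so the approximation holds.)
pH = −log(6.21 × 10^-4) = 3.21

pH = 3.21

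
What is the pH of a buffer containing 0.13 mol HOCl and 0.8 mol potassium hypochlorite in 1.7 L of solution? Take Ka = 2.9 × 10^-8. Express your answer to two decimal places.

pKa = −log(2.9 × 10^-8) = 7.538
pH = pKa + log([A⁻]/[HA]) = 7.538 + log(0.8/0.13)
pH = 7.538 + (+0.789) = 8.33

pH = 8.33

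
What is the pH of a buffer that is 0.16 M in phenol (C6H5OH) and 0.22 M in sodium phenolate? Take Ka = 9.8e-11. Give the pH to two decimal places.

pKa = −log(9.8 × 10^-11) = 10.009
Henderson–Hasselbalch: pH = pKa + log([C6H5O-]/[C6H5OH]) = 10.009 + log(0.22/0.16)
pH = 10.009 + (+0.138) = 10.15

pH = 10.15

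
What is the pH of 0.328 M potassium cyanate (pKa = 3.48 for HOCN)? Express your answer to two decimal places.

OCN- is the conjugate base of the weak acid HOCN.
Ka = 10^(−3.48) = 3.31 × 10^-4
Kb = Kw/Ka = 1.0×10^-14 / 3.31 × 10^-4 = 3.02 × 10^-11
Kb = x²/(0.328 − x) = 3.02 × 10^-11
Assume x ≪ 0.328: x ≈ √(3.02 × 10^-11 × 0.328) = 3.15 × 10^-6 M
Check: 0.00096% ionized — well under 5%, approximation valid.
pOH = −log(3.15 × 10^-6) = 5.50; pH = 14.00 − 5.50 = 8.50

pH = 8.50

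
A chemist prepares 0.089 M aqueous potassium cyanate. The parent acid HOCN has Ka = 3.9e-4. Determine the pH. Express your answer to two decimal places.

pH = 8.18

OCN- is the conjugate base of the weak acid HOCN.
Kb = Kw/Ka = 1.0×10^-14 / 3.9 × 10^-4 = 2.56 × 10^-11
Kb = [OH-]²/(0.089 − [OH-]) = 2.56 × 10^-11
Neglecting [OH-] in the denominator: [OH-] = √(2.56 × 10^-11 × 0.089) = 1.51 × 10^-6 M
([OH-]/C₀ = 0.0017% < 5%, so the approximation holds.)
pOH = −log(1.51 × 10^-6) = 5.82; pH = 14.00 − 5.82 = 8.18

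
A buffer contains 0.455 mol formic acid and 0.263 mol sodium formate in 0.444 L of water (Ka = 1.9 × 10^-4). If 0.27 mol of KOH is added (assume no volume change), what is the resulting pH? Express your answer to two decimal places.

After neutralization: n(HCOOH) = 0.185 mol, n(HCOO-) = 0.533 mol.
pKa = −log(1.9 × 10^-4) = 3.721
pH = pKa + log(n_HCOO-/n_HCOOH) = 3.721 + log(0.533/0.185) = 3.721 + (+0.460)

pH = 4.18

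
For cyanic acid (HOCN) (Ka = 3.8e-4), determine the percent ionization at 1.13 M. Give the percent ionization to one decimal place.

1.8%

HOCN ⇌ OCN- + H+; let x = [H+] at equilibrium.
x ≈ √(Ka·C₀) = √(3.8 × 10^-4 × 1.13) = 2.07 × 10^-2 M
% ionization = x/C₀ × 100% = 2.07 × 10^-2/1.13 × 100% = 1.8%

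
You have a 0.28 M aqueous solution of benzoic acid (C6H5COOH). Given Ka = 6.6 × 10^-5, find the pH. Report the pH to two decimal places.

pH = 2.37

C6H5COOH ⇌ C6H5COO- + H+
Ka = x²/(0.28 − x) = 6.6 × 10^-5
Neglecting x in the denominator: x = √(6.6 × 10^-5 × 0.28) = 4.30 × 10^-3 M
pH = −log[H+] = −log(4.30 × 10^-3) = 2.37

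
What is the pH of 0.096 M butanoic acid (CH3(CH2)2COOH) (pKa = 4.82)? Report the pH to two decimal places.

pH = 2.92

CH3(CH2)2COOH ⇌ CH3(CH2)2COO- + H+
Ka = 10^(−4.82) = 1.51 × 10^-5
Ka = x²/(0.096 − x) = 1.51 × 10^-5
Assume x ≪ 0.096: x ≈ √(1.51 × 10^-5 × 0.096) = 1.20 × 10^-3 M
pH = −log(1.20 × 10^-3) = 2.92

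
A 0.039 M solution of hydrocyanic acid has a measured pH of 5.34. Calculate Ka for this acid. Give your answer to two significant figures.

Ka = 5.4 × 10^-10

[H+] = 10^(-5.34) = 4.57 × 10^-6 M
At equilibrium [HA] = 0.039 − 4.57 × 10^-6 = 3.90 × 10^-2 M
Ka = [H+][A-]/[HA] = (4.57 × 10^-6)² / 3.90 × 10^-2 = 5.4 × 10^-10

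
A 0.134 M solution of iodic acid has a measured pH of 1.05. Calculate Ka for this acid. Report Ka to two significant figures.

[H+] = 10^(-1.05) = 8.91 × 10^-2 M
At equilibrium [HA] = 0.134 − 8.91 × 10^-2 = 4.49 × 10^-2 M
Ka = [H+][A-]/[HA] = (8.91 × 10^-2)² / 4.49 × 10^-2 = 1.8 × 10^-1

Ka = 1.8 × 10^-1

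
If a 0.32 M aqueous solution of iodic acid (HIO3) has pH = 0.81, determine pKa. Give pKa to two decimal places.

[H+] = 10^(-0.81) = 1.55 × 10^-1 M
At equilibrium [HA] = 0.32 − 1.55 × 10^-1 = 1.65 × 10^-1 M
Ka = [H+][A-]/[HA] = (1.55 × 10^-1)² / 1.65 × 10^-1 = 1.46 × 10^-1
pKa = -log(1.46 × 10^-1) = 0.84

pKa = 0.84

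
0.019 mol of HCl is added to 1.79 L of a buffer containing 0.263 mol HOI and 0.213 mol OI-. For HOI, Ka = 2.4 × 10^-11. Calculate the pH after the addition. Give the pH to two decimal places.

pH = 10.46

After neutralization: n(HOI) = 0.282 mol, n(OI-) = 0.194 mol.
pKa = −log(2.4 × 10^-11) = 10.620
Henderson–Hasselbalch with mole ratio 0.194/0.282: pH = 10.620 + (-0.162)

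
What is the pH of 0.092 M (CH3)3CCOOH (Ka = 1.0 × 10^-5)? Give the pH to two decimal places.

pH = 3.02

(CH3)3CCOOH ⇌ (CH3)3CCOO- + H+
From the ICE table, Ka = [H+]²/(0.092 − [H+]) = 1.0 × 10^-5.
Neglecting [H+] in the denominator: [H+] = √(1.0 × 10^-5 × 0.092) = 9.59 × 10^-4 M
pH = −log[H+] = −log(9.59 × 10^-4) = 3.02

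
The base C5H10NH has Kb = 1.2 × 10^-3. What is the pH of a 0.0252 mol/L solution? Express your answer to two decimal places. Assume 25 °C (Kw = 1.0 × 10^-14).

C5H10NH + H2O ⇌ C5H10NH2+ + OH-
Kb = x²/(0.0252 − x) = 1.2 × 10^-3
x is not negligible relative to C₀; solve x² + 0.0012·x − 3.02e-05 = 0.
x = (−Kb + √(Kb² + 4·Kb·C₀))/2 = 4.93 × 10^-3 M
pOH = 2.31, so pH = 14.00 − pOH = 11.69

pH = 11.69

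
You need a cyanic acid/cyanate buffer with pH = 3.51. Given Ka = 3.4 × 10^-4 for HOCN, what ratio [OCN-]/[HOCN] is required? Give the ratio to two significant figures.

ratio = 1.1

pKa = -log(3.4 × 10^-4) = 3.469
pH = pKa + log(r) ⇒ log(r) = 3.51 − 3.469 = +0.041
r = [OCN-]/[HOCN] = 10^(+0.041) = 1.1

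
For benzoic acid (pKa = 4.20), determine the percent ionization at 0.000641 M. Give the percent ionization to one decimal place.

26.8%

C6H5COOH ⇌ C6H5COO- + H+; let x = [H+] at equilibrium.
Ka = 10^(−4.20) = 6.31 × 10^-5
Solve x² + 6.31e-05x − 4.04e-08 = 0 → x = 1.72 × 10^-4 M
% ionization = x/C₀ × 100% = 1.72 × 10^-4/0.000641 × 100% = 26.8%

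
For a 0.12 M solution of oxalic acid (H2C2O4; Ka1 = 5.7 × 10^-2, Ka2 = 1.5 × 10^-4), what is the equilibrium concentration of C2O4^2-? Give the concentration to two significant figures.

1.5 × 10^-4 M

First ionization gives [H+] ≈ [HC2O4-] = 5.90 × 10^-2 M.
Second step: Ka2 = [H+][C2O4^2-]/[HC2O4-] ≈ [C2O4^2-] (since [H+] ≈ [HC2O4-]).
So [C2O4^2-] ≈ Ka2.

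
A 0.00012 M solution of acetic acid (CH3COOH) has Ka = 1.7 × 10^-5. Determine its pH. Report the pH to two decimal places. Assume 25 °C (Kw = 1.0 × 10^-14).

pH = 4.43

CH3COOH ⇌ CH3COO- + H+
Ka = x²/(0.00012 − x) = 1.7 × 10^-5
Here C₀/Ka ≈ 7.06, so the small-x approximation fails. Use the quadratic:
x = (−Ka + √(Ka² + 4·Ka·C₀))/2 = 3.75 × 10^-5 M
pH = −log[H+] = −log(3.75 × 10^-5) = 4.43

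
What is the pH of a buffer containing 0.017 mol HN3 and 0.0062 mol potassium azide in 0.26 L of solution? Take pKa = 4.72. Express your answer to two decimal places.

Henderson–Hasselbalch: pH = pKa + log([N3-]/[HN3]) = 4.72 + log(0.0062/0.017)
pH = 4.72 + (-0.438) = 4.28

pH = 4.28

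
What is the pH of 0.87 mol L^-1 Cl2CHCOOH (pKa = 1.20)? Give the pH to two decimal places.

pH = 0.69

Cl2CHCOOH ⇌ Cl2CHCOO- + H+
Ka = 10^(−1.20) = 6.31 × 10^-2
Ka = x²/(0.87 − x) = 6.31 × 10^-2
x is not negligible relative to C₀; solve x² + 0.0631·x − 0.0549 = 0.
x = [−0.0631 + √(0.0631² + 0.22)]/2 = 2.05 × 10^-1 M
pH = −log(2.05 × 10^-1) = 0.69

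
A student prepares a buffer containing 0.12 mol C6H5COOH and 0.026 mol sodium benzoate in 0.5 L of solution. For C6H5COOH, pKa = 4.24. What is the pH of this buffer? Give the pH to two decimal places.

Using pH = pKa + log([base]/[acid]) with [base]/[acid] = 0.026/0.12:
pH = 4.24 + (-0.664) = 3.58

pH = 3.58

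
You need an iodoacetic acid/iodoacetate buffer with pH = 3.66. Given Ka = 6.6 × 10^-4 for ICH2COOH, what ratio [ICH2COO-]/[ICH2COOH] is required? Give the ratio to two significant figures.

ratio = 3.0

pKa = -log(6.6 × 10^-4) = 3.180
pH = pKa + log(r) ⇒ log(r) = 3.66 − 3.180 = +0.480
r = [ICH2COO-]/[ICH2COOH] = 10^(+0.480) = 3.02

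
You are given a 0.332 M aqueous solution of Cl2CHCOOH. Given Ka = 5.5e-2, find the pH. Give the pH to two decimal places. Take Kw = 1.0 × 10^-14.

pH = 0.96

Cl2CHCOOH ⇌ Cl2CHCOO- + H+
From the ICE table, Ka = x²/(0.332 − x) = 5.5 × 10^-2.
x is not negligible relative to C₀; solve x² + 0.055·x − 0.0183 = 0.
x = [−0.055 + √(0.055² + 0.073)]/2 = 1.10 × 10^-1 M
pH = −log[H+] = −log(1.10 × 10^-1) = 0.96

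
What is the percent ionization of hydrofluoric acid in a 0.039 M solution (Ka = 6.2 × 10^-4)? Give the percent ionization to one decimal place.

HF ⇌ F- + H+; let x = [H+] at equilibrium.
Solve x² + 0.00062x − 2.42e-05 = 0 → x = 4.62 × 10^-3 M
Fraction ionized = 4.62 × 10^-3 / 0.039 = 0.1185 → 11.8%

11.8%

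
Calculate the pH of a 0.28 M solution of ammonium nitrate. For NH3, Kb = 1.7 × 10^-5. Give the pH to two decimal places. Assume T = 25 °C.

NH4+ is the conjugate acid of the weak base NH3.
Ka = Kw/Kb = 1.0×10^-14 / 1.7 × 10^-5 = 5.88 × 10^-10
Ka = x²/(0.28 − x) = 5.88 × 10^-10
Assume x ≪ 0.28: x ≈ √(5.88 × 10^-10 × 0.28) = 1.28 × 10^-5 M
Check: 0.0046% ionized — well under 5%, approximation valid.
pH = −log[H+] = −log(1.28 × 10^-5) = 4.89

pH = 4.89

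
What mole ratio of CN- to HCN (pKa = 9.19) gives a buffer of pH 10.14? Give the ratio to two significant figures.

ratio = 8.9

pH = pKa + log(r) ⇒ log(r) = 10.14 − 9.19 = +0.95
r = [CN-]/[HCN] = 10^(+0.95) = 8.91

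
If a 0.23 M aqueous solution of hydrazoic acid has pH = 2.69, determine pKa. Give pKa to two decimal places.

pKa = 4.74

[H+] = 10^(-2.69) = 2.04 × 10^-3 M
At equilibrium [HA] = 0.23 − 2.04 × 10^-3 = 2.28 × 10^-1 M
Ka = [H+][A-]/[HA] = (2.04 × 10^-3)² / 2.28 × 10^-1 = 1.83 × 10^-5
pKa = -log(1.83 × 10^-5) = 4.74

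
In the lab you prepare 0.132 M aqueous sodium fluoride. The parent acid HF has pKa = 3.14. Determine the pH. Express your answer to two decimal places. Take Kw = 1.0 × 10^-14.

F- is the conjugate base of the weak acid HF.
Ka = 10^(−3.14) = 7.24 × 10^-4
Kb = Kw/Ka = 1.0×10^-14 / 7.24 × 10^-4 = 1.38 × 10^-11
Kb = x²/(0.132 − x) = 1.38 × 10^-11
Since Kb ≪ C₀, x ≈ √(Kb·C₀) = 1.35 × 10^-6 M.
pOH = −log(1.35 × 10^-6) = 5.87; pH = 14.00 − 5.87 = 8.13

pH = 8.13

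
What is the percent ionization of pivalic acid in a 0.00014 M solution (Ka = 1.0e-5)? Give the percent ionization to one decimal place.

23.4%

(CH3)3CCOOH ⇌ (CH3)3CCOO- + H+; let x = [H+] at equilibrium.
Ka = x²/(C₀ − x); solving the quadratic gives x = 3.27 × 10^-5 M.
% ionization = x/C₀ × 100% = 3.27 × 10^-5/0.00014 × 100% = 23.4%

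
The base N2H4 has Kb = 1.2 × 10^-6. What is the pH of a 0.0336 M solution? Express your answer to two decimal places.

pH = 10.30

N2H4 + H2O ⇌ N2H5+ + OH-
Kb = [OH-]²/(0.0336 − [OH-]) = 1.2 × 10^-6
Since Kb ≪ C₀, [OH-] ≈ √(Kb·C₀) = 2.01 × 10^-4 M.
([OH-]/C₀ = 0.6% < 5%, so the approximation holds.)
pOH = −log(2.01 × 10^-4) = 3.70; pH = 14.00 − 3.70 = 10.30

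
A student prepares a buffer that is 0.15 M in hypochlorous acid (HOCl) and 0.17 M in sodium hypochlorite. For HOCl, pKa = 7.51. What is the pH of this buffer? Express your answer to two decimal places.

pH = 7.56

Using pH = pKa + log([base]/[acid]) with [base]/[acid] = 0.17/0.15:
pH = 7.51 + (+0.054) = 7.56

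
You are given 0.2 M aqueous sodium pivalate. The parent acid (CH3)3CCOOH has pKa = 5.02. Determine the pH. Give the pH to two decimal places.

pH = 9.16

(CH3)3CCOO- is the conjugate base of the weak acid (CH3)3CCOOH.
Ka = 10^(−5.02) = 9.55 × 10^-6
Kb = Kw/Ka = 1.0×10^-14 / 9.55 × 10^-6 = 1.05 × 10^-9
Let x = [OH-] at equilibrium. Kb = x²/(0.2 − x).
Since Kb ≪ C₀, x ≈ √(Kb·C₀) = 1.45 × 10^-5 M.
(x/C₀ = 0.0072% < 5%, so the approximation holds.)
pOH = −log(1.45 × 10^-5) = 4.84; pH = 14.00 − 4.84 = 9.16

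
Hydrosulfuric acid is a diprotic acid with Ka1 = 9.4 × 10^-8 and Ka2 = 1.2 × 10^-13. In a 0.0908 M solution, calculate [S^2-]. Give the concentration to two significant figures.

1.2 × 10^-13 M

First ionization gives [H+] ≈ [HS-] = 9.24 × 10^-5 M.
Second step: Ka2 = [H+][S^2-]/[HS-] ≈ [S^2-] (since [H+] ≈ [HS-]).
So [S^2-] ≈ Ka2.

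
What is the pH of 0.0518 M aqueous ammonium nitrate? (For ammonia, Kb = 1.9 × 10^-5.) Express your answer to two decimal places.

NH4+ is the conjugate acid of the weak base NH3.
Ka = Kw/Kb = 1.0×10^-14 / 1.9 × 10^-5 = 5.26 × 10^-10
Let x = [H+] at equilibrium. Ka = x²/(0.0518 − x).
Neglecting x in the denominator: x = √(5.26 × 10^-10 × 0.0518) = 5.22 × 10^-6 M
(x/C₀ = 0.01% < 5%, so the approximation holds.)
pH = −log[H+] = −log(5.22 × 10^-6) = 5.28

pH = 5.28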